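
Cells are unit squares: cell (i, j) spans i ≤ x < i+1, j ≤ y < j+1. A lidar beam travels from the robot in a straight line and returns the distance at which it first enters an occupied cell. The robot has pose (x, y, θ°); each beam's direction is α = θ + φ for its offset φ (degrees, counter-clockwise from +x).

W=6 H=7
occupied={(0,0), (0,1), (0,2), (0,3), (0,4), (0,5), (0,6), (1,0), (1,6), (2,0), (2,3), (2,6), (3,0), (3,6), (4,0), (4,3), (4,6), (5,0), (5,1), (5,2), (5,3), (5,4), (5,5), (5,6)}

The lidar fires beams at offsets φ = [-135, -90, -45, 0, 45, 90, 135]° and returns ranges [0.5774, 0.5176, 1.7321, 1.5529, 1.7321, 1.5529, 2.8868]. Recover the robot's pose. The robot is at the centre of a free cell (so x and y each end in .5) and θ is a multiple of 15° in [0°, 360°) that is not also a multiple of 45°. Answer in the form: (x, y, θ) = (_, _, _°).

Enumerate (i+0.5, j+0.5, θ) over the 18 free cells and 16 admissible headings. For each, cast all 7 beams and compare to the given ranges.
  (1.5, 1.5, 105°): beam 1 = 1.0000 ≠ 0.5774 ✗
  (1.5, 2.5, 120°): beam 1 = 3.6235 ≠ 0.5774 ✗
  (1.5, 4.5, 300°): beam 1 = 0.5176 ≠ 0.5774 ✗
  (2.5, 4.5, 255°): beam 1 = 1.7321 ≠ 0.5774 ✗
  (3.5, 5.5, 195°): beam 3 = 1.0000 ≠ 1.7321 ✗
  …
  (2.5, 2.5, 195°): r_1=0.5774, r_2=0.5176, r_3=1.7321, r_4=1.5529, r_5=1.7321, r_6=1.5529, r_7=2.8868 — all match ✓
Only this pose fits every beam.

(x, y, θ) = (2.5, 2.5, 195°)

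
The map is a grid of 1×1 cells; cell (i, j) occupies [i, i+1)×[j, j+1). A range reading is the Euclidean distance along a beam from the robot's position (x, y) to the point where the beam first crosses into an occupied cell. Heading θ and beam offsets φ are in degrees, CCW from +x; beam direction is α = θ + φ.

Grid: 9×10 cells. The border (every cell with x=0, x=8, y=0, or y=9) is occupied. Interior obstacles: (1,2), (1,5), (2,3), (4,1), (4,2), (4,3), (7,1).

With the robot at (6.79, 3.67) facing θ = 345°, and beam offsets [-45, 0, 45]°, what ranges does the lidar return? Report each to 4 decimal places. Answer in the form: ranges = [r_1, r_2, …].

ranges = [1.9283, 1.2527, 1.3972]

beam 1: φ=-45°, α=300°
  d=(0.5000,-0.8660)  start (6,3)  tX=0.4200 tY=0.7736  stride 1/|dx|=2.0000 1/|dy|=1.1547
    cross x-line → (7,3), t=0.4200
    cross y-line → (7,2), t=0.7736
    cross y-line → (7,1), t=1.9283 (wall)
  → r_1 = 1.9283
beam 2: φ=0°, α=345°
  d=(0.9659,-0.2588)  start (6,3)  tX=0.2174 tY=2.5887  stride 1/|dx|=1.0353 1/|dy|=3.8637
    cross x-line → (7,3), t=0.2174
    cross x-line → (8,3), t=1.2527 (wall)
  → r_2 = 1.2527
beam 3: φ=45°, α=30°
  d=(0.8660,0.5000)  start (6,3)  tX=0.2425 tY=0.6600  stride 1/|dx|=1.1547 1/|dy|=2.0000
    cross x-line → (7,3), t=0.2425
    cross y-line → (7,4), t=0.6600
    cross x-line → (8,4), t=1.3972 (wall)
  → r_3 = 1.3972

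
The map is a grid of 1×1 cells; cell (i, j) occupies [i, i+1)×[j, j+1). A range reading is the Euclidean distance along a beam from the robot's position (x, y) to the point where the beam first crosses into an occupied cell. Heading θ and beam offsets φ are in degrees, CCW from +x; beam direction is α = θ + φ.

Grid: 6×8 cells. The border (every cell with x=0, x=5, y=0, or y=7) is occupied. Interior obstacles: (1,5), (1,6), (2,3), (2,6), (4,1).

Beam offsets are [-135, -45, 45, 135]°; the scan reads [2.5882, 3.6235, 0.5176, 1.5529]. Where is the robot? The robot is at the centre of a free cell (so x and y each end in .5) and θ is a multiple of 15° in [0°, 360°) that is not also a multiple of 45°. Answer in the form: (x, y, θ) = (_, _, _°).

(x, y, θ) = (1.5, 2.5, 120°)

Candidates: 19 free-cell centres × 16 headings = 304 poses. Raycast each; keep the one whose scan matches to 4 dp.
  (4.5, 6.5, 285°): beam 1 = 1.0000 ≠ 2.5882 ✗
  (1.5, 1.5, 285°): beam 1 = 0.5774 ≠ 2.5882 ✗
  (1.5, 3.5, 105°): beam 1 = 0.5774 ≠ 2.5882 ✗
  (3.5, 5.5, 15°): beam 1 = 1.7321 ≠ 2.5882 ✗
  …
  (1.5, 2.5, 120°): r_1=2.5882, r_2=3.6235, r_3=0.5176, r_4=1.5529 — all match ✓
No second candidate reproduces the full scan.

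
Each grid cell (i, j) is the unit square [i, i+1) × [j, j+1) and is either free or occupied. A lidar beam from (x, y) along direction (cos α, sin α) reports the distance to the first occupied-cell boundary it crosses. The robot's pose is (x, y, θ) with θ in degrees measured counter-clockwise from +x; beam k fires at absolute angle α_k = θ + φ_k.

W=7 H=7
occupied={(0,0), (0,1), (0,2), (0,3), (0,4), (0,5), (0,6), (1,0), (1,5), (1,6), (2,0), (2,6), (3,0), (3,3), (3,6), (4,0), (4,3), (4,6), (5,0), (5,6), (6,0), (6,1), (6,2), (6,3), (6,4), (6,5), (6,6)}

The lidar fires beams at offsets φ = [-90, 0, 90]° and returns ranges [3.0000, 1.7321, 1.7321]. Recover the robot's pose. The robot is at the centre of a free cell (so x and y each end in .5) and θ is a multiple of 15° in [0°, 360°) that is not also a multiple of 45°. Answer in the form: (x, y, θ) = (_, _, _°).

(x, y, θ) = (4.5, 2.5, 300°)

Enumerate (i+0.5, j+0.5, θ) over the 22 free cells and 16 admissible headings. For each, cast all 3 beams and compare to the given ranges.
  (3.5, 1.5, 240°): beam 1 = 2.8868 ≠ 3.0000 ✗
  (4.5, 5.5, 255°): beam 1 = 1.9319 ≠ 3.0000 ✗
  (3.5, 5.5, 255°): beam 1 = 1.5529 ≠ 3.0000 ✗
  (5.5, 4.5, 15°): beam 1 = 1.9319 ≠ 3.0000 ✗
  (2.5, 3.5, 285°): beam 1 = 1.5529 ≠ 3.0000 ✗
  …
  (4.5, 2.5, 300°): r_1=3.0000, r_2=1.7321, r_3=1.7321 — all match ✓
Only this pose fits every beam.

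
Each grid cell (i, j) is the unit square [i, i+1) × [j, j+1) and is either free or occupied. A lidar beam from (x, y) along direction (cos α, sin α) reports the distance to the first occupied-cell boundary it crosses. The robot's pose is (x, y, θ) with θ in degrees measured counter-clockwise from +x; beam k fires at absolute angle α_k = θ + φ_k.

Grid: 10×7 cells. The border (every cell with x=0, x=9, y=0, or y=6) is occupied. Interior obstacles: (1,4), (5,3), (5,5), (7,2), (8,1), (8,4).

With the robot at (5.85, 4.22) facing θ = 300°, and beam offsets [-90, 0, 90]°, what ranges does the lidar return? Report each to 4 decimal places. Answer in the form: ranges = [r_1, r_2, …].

beam 1: φ=-90°, α=210°
  dir = (cos 210°, sin 210°) = (-0.8660, -0.5000); from cell (5,4)
  next x-line at t=0.9815, next y-line at t=0.4400; Δt_x=1.1547, Δt_y=2.0000
    y: enter (5,3) at t=0.4400 ← occupied
  → r_1 = 0.4400
beam 2: φ=0°, α=300°
  dir = (cos 300°, sin 300°) = (0.5000, -0.8660); from cell (5,4)
  next x-line at t=0.3000, next y-line at t=0.2540; Δt_x=2.0000, Δt_y=1.1547
    y: enter (5,3) at t=0.2540 ← occupied
  → r_2 = 0.2540
beam 3: φ=90°, α=30°
  dir = (cos 30°, sin 30°) = (0.8660, 0.5000); from cell (5,4)
  next x-line at t=0.1732, next y-line at t=1.5600; Δt_x=1.1547, Δt_y=2.0000
    x: enter (6,4) at t=0.1732
    x: enter (7,4) at t=1.3279
    y: enter (7,5) at t=1.5600
    x: enter (8,5) at t=2.4826
    y: enter (8,6) at t=3.5600 ← occupied
  → r_3 = 3.5600

ranges = [0.4400, 0.2540, 3.5600]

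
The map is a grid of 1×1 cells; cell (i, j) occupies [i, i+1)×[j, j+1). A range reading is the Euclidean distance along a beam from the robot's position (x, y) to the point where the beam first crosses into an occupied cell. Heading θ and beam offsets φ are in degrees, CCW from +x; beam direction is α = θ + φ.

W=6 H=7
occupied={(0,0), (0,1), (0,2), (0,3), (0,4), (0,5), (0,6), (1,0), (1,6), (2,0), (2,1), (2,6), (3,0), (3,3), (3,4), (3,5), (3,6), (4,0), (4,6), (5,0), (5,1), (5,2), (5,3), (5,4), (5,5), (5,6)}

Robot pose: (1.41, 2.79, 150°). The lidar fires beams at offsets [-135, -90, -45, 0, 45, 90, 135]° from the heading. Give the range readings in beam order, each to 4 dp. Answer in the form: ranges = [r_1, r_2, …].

ranges = [1.6461, 3.1800, 1.5841, 0.4734, 0.4245, 0.8200, 1.8531]

beam 1: φ=-135°, α=15°
  cosα=0.9659 sinα=0.2588 | (1,2) | tMaxX 0.6108 tMaxY 0.8114 | tΔX 1.0353 tΔY 3.8637
    t=0.6108 [x] (2,2)
    t=0.8114 [y] (2,3)
    t=1.6461 [x] (3,3) — stop
  → r_1 = 1.6461
beam 2: φ=-90°, α=60°
  cosα=0.5000 sinα=0.8660 | (1,2) | tMaxX 1.1800 tMaxY 0.2425 | tΔX 2.0000 tΔY 1.1547
    t=0.2425 [y] (1,3)
    t=1.1800 [x] (2,3)
    t=1.3972 [y] (2,4)
    t=2.5519 [y] (2,5)
    t=3.1800 [x] (3,5) — stop
  → r_2 = 3.1800
beam 3: φ=-45°, α=105°
  cosα=-0.2588 sinα=0.9659 | (1,2) | tMaxX 1.5841 tMaxY 0.2174 | tΔX 3.8637 tΔY 1.0353
    t=0.2174 [y] (1,3)
    t=1.2527 [y] (1,4)
    t=1.5841 [x] (0,4) — stop
  → r_3 = 1.5841
beam 4: φ=0°, α=150°
  cosα=-0.8660 sinα=0.5000 | (1,2) | tMaxX 0.4734 tMaxY 0.4200 | tΔX 1.1547 tΔY 2.0000
    t=0.4200 [y] (1,3)
    t=0.4734 [x] (0,3) — stop
  → r_4 = 0.4734
beam 5: φ=45°, α=195°
  cosα=-0.9659 sinα=-0.2588 | (1,2) | tMaxX 0.4245 tMaxY 3.0523 | tΔX 1.0353 tΔY 3.8637
    t=0.4245 [x] (0,2) — stop
  → r_5 = 0.4245
beam 6: φ=90°, α=240°
  cosα=-0.5000 sinα=-0.8660 | (1,2) | tMaxX 0.8200 tMaxY 0.9122 | tΔX 2.0000 tΔY 1.1547
    t=0.8200 [x] (0,2) — stop
  → r_6 = 0.8200
beam 7: φ=135°, α=285°
  cosα=0.2588 sinα=-0.9659 | (1,2) | tMaxX 2.2796 tMaxY 0.8179 | tΔX 3.8637 tΔY 1.0353
    t=0.8179 [y] (1,1)
    t=1.8531 [y] (1,0) — stop
  → r_7 = 1.8531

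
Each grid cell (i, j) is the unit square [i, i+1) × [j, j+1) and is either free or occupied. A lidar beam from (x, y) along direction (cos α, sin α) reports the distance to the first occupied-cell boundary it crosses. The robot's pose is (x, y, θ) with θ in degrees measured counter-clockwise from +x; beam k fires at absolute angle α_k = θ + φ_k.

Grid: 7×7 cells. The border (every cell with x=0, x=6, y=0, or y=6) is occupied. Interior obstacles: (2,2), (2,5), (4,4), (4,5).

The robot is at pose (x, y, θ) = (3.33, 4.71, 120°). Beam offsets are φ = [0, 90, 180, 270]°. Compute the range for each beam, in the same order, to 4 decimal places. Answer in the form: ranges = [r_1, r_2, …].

beam 1: φ=0°, α=120°
  direction (-0.5000, 0.8660); cell (3,4); t to first gridline: x 0.6600, y 0.3349 (then +2.0000 / +1.1547)
    (3,5) via y @ 0.3349
    (2,5) via x @ 0.6600  # hit
  → r_1 = 0.6600
beam 2: φ=90°, α=210°
  direction (-0.8660, -0.5000); cell (3,4); t to first gridline: x 0.3811, y 1.4200 (then +1.1547 / +2.0000)
    (2,4) via x @ 0.3811
    (2,3) via y @ 1.4200
    (1,3) via x @ 1.5358
    (0,3) via x @ 2.6905  # hit
  → r_2 = 2.6905
beam 3: φ=180°, α=300°
  direction (0.5000, -0.8660); cell (3,4); t to first gridline: x 1.3400, y 0.8198 (then +2.0000 / +1.1547)
    (3,3) via y @ 0.8198
    (4,3) via x @ 1.3400
    (4,2) via y @ 1.9745
    (4,1) via y @ 3.1292
    (5,1) via x @ 3.3400
    (5,0) via y @ 4.2839  # hit
  → r_3 = 4.2839
beam 4: φ=270°, α=30°
  direction (0.8660, 0.5000); cell (3,4); t to first gridline: x 0.7736, y 0.5800 (then +1.1547 / +2.0000)
    (3,5) via y @ 0.5800
    (4,5) via x @ 0.7736  # hit
  → r_4 = 0.7736

ranges = [0.6600, 2.6905, 4.2839, 0.7736]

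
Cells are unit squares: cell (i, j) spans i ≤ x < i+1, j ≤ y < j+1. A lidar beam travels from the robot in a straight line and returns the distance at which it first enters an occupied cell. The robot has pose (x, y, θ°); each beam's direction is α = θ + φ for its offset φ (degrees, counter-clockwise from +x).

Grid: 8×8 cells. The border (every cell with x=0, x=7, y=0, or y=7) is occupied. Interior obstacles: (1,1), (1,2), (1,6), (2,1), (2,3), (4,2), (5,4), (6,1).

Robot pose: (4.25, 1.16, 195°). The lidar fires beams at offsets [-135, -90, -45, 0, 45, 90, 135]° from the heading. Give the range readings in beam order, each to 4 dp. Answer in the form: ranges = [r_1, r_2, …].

ranges = [0.9699, 0.8696, 1.4434, 0.6182, 0.1848, 0.1656, 0.3200]

beam 1: φ=-135°, α=60°
  cosα=0.5000 sinα=0.8660 | (4,1) | tMaxX 1.5000 tMaxY 0.9699 | tΔX 2.0000 tΔY 1.1547
    t=0.9699 [y] (4,2) — stop
  → r_1 = 0.9699
beam 2: φ=-90°, α=105°
  cosα=-0.2588 sinα=0.9659 | (4,1) | tMaxX 0.9659 tMaxY 0.8696 | tΔX 3.8637 tΔY 1.0353
    t=0.8696 [y] (4,2) — stop
  → r_2 = 0.8696
beam 3: φ=-45°, α=150°
  cosα=-0.8660 sinα=0.5000 | (4,1) | tMaxX 0.2887 tMaxY 1.6800 | tΔX 1.1547 tΔY 2.0000
    t=0.2887 [x] (3,1)
    t=1.4434 [x] (2,1) — stop
  → r_3 = 1.4434
beam 4: φ=0°, α=195°
  cosα=-0.9659 sinα=-0.2588 | (4,1) | tMaxX 0.2588 tMaxY 0.6182 | tΔX 1.0353 tΔY 3.8637
    t=0.2588 [x] (3,1)
    t=0.6182 [y] (3,0) — stop
  → r_4 = 0.6182
beam 5: φ=45°, α=240°
  cosα=-0.5000 sinα=-0.8660 | (4,1) | tMaxX 0.5000 tMaxY 0.1848 | tΔX 2.0000 tΔY 1.1547
    t=0.1848 [y] (4,0) — stop
  → r_5 = 0.1848
beam 6: φ=90°, α=285°
  cosα=0.2588 sinα=-0.9659 | (4,1) | tMaxX 2.8978 tMaxY 0.1656 | tΔX 3.8637 tΔY 1.0353
    t=0.1656 [y] (4,0) — stop
  → r_6 = 0.1656
beam 7: φ=135°, α=330°
  cosα=0.8660 sinα=-0.5000 | (4,1) | tMaxX 0.8660 tMaxY 0.3200 | tΔX 1.1547 tΔY 2.0000
    t=0.3200 [y] (4,0) — stop
  → r_7 = 0.3200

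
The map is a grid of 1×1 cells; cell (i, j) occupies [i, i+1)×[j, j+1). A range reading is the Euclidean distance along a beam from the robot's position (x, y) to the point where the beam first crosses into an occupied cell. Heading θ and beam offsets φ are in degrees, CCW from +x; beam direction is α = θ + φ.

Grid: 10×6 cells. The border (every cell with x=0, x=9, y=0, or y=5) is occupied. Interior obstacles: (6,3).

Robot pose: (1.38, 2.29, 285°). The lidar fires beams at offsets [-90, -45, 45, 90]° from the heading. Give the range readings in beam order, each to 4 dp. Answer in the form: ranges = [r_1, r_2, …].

beam 1: φ=-90°, α=195°
  dir = (cos 195°, sin 195°) = (-0.9659, -0.2588); from cell (1,2)
  next x-line at t=0.3934, next y-line at t=1.1205; Δt_x=1.0353, Δt_y=3.8637
    x: enter (0,2) at t=0.3934 ← occupied
  → r_1 = 0.3934
beam 2: φ=-45°, α=240°
  dir = (cos 240°, sin 240°) = (-0.5000, -0.8660); from cell (1,2)
  next x-line at t=0.7600, next y-line at t=0.3349; Δt_x=2.0000, Δt_y=1.1547
    y: enter (1,1) at t=0.3349
    x: enter (0,1) at t=0.7600 ← occupied
  → r_2 = 0.7600
beam 3: φ=45°, α=330°
  dir = (cos 330°, sin 330°) = (0.8660, -0.5000); from cell (1,2)
  next x-line at t=0.7159, next y-line at t=0.5800; Δt_x=1.1547, Δt_y=2.0000
    y: enter (1,1) at t=0.5800
    x: enter (2,1) at t=0.7159
    x: enter (3,1) at t=1.8706
    y: enter (3,0) at t=2.5800 ← occupied
  → r_3 = 2.5800
beam 4: φ=90°, α=15°
  dir = (cos 15°, sin 15°) = (0.9659, 0.2588); from cell (1,2)
  next x-line at t=0.6419, next y-line at t=2.7432; Δt_x=1.0353, Δt_y=3.8637
    x: enter (2,2) at t=0.6419
    x: enter (3,2) at t=1.6771
    x: enter (4,2) at t=2.7124
    y: enter (4,3) at t=2.7432
    x: enter (5,3) at t=3.7477
    x: enter (6,3) at t=4.7830 ← occupied
  → r_4 = 4.7830

ranges = [0.3934, 0.7600, 2.5800, 4.7830]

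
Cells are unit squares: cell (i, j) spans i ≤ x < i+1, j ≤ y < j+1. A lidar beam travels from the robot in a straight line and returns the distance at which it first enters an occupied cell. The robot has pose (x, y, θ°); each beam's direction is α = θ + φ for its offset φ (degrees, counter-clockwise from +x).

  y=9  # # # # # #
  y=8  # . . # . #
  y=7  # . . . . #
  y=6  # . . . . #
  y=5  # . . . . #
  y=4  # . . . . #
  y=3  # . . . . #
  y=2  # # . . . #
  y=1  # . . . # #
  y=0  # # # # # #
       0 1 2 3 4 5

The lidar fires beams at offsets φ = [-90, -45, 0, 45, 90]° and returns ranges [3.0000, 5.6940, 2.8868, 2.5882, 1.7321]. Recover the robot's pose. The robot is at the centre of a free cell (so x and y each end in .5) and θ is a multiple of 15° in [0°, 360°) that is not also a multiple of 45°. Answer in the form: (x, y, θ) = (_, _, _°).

(x, y, θ) = (2.5, 6.5, 330°)

Candidates: 29 free-cell centres × 16 headings = 464 poses. Raycast each; keep the one whose scan matches to 4 dp.
  (2.5, 8.5, 120°): beam 1 = 0.5774 ≠ 3.0000 ✗
  (3.5, 6.5, 75°): beam 1 = 1.5529 ≠ 3.0000 ✗
  (4.5, 2.5, 15°): beam 1 = 0.5176 ≠ 3.0000 ✗
  (3.5, 2.5, 300°): beam 1 = 2.8868 ≠ 3.0000 ✗
  (2.5, 3.5, 300°): beam 1 = 1.0000 ≠ 3.0000 ✗
  …
  (2.5, 6.5, 330°): r_1=3.0000, r_2=5.6940, r_3=2.8868, r_4=2.5882, r_5=1.7321 — all match ✓
Unique over the lattice → pose = (2.5, 6.5, 330°).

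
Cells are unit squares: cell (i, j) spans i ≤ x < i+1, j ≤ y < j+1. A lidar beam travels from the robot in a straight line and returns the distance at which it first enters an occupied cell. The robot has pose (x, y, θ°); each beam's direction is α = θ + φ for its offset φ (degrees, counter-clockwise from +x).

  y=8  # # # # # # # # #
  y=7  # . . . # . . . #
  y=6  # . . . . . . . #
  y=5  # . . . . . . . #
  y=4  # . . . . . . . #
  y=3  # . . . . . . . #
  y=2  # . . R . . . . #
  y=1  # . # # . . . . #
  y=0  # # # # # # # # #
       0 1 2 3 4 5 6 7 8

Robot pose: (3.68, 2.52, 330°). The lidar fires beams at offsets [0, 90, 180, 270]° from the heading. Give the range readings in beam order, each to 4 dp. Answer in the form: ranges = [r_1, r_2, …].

ranges = [3.0400, 6.3278, 3.0946, 0.6004]

beam 1: φ=0°, α=330°
  direction (0.8660, -0.5000); cell (3,2); t to first gridline: x 0.3695, y 1.0400 (then +1.1547 / +2.0000)
    (4,2) via x @ 0.3695
    (4,1) via y @ 1.0400
    (5,1) via x @ 1.5242
    (6,1) via x @ 2.6789
    (6,0) via y @ 3.0400  # hit
  → r_1 = 3.0400
beam 2: φ=90°, α=60°
  direction (0.5000, 0.8660); cell (3,2); t to first gridline: x 0.6400, y 0.5543 (then +2.0000 / +1.1547)
    (3,3) via y @ 0.5543
    (4,3) via x @ 0.6400
    (4,4) via y @ 1.7090
    (5,4) via x @ 2.6400
    (5,5) via y @ 2.8637
    (5,6) via y @ 4.0184
    (6,6) via x @ 4.6400
    (6,7) via y @ 5.1731
    (6,8) via y @ 6.3278  # hit
  → r_2 = 6.3278
beam 3: φ=180°, α=150°
  direction (-0.8660, 0.5000); cell (3,2); t to first gridline: x 0.7852, y 0.9600 (then +1.1547 / +2.0000)
    (2,2) via x @ 0.7852
    (2,3) via y @ 0.9600
    (1,3) via x @ 1.9399
    (1,4) via y @ 2.9600
    (0,4) via x @ 3.0946  # hit
  → r_3 = 3.0946
beam 4: φ=270°, α=240°
  direction (-0.5000, -0.8660); cell (3,2); t to first gridline: x 1.3600, y 0.6004 (then +2.0000 / +1.1547)
    (3,1) via y @ 0.6004  # hit
  → r_4 = 0.6004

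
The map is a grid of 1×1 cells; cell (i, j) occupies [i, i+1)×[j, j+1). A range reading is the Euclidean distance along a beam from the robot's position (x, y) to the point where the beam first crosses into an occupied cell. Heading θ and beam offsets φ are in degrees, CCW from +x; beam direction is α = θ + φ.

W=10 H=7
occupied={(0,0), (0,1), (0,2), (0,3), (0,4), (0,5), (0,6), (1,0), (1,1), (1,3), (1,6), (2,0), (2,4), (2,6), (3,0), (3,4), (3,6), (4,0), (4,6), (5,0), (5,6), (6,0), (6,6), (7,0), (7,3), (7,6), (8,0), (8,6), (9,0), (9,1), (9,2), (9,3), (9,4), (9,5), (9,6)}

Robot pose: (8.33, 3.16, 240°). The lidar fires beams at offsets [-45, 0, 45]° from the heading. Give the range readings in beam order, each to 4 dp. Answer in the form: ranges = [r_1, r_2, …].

ranges = [0.3416, 2.4942, 2.2362]

beam 1: φ=-45°, α=195°
  direction (-0.9659, -0.2588); cell (8,3); t to first gridline: x 0.3416, y 0.6182 (then +1.0353 / +3.8637)
    (7,3) via x @ 0.3416  # hit
  → r_1 = 0.3416
beam 2: φ=0°, α=240°
  direction (-0.5000, -0.8660); cell (8,3); t to first gridline: x 0.6600, y 0.1848 (then +2.0000 / +1.1547)
    (8,2) via y @ 0.1848
    (7,2) via x @ 0.6600
    (7,1) via y @ 1.3395
    (7,0) via y @ 2.4942  # hit
  → r_2 = 2.4942
beam 3: φ=45°, α=285°
  direction (0.2588, -0.9659); cell (8,3); t to first gridline: x 2.5887, y 0.1656 (then +3.8637 / +1.0353)
    (8,2) via y @ 0.1656
    (8,1) via y @ 1.2009
    (8,0) via y @ 2.2362  # hit
  → r_3 = 2.2362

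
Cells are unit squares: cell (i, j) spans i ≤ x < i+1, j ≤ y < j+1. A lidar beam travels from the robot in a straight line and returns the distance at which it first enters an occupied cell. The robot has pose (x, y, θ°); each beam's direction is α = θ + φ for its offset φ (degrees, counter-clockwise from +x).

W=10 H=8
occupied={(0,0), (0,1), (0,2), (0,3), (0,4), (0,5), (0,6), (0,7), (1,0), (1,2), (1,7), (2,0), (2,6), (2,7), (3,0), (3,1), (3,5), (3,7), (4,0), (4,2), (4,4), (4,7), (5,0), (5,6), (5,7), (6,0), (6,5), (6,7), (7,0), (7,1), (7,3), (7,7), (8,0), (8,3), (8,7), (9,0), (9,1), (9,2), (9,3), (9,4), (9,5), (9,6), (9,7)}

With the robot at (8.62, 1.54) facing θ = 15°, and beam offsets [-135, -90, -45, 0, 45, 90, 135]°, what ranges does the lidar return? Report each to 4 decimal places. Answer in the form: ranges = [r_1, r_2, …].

ranges = [0.6235, 0.5590, 0.4388, 0.3934, 0.7600, 1.5115, 0.7159]

beam 1: φ=-135°, α=240°
  direction (-0.5000, -0.8660); cell (8,1); t to first gridline: x 1.2400, y 0.6235 (then +2.0000 / +1.1547)
    (8,0) via y @ 0.6235  # hit
  → r_1 = 0.6235
beam 2: φ=-90°, α=285°
  direction (0.2588, -0.9659); cell (8,1); t to first gridline: x 1.4682, y 0.5590 (then +3.8637 / +1.0353)
    (8,0) via y @ 0.5590  # hit
  → r_2 = 0.5590
beam 3: φ=-45°, α=330°
  direction (0.8660, -0.5000); cell (8,1); t to first gridline: x 0.4388, y 1.0800 (then +1.1547 / +2.0000)
    (9,1) via x @ 0.4388  # hit
  → r_3 = 0.4388
beam 4: φ=0°, α=15°
  direction (0.9659, 0.2588); cell (8,1); t to first gridline: x 0.3934, y 1.7773 (then +1.0353 / +3.8637)
    (9,1) via x @ 0.3934  # hit
  → r_4 = 0.3934
beam 5: φ=45°, α=60°
  direction (0.5000, 0.8660); cell (8,1); t to first gridline: x 0.7600, y 0.5312 (then +2.0000 / +1.1547)
    (8,2) via y @ 0.5312
    (9,2) via x @ 0.7600  # hit
  → r_5 = 0.7600
beam 6: φ=90°, α=105°
  direction (-0.2588, 0.9659); cell (8,1); t to first gridline: x 2.3955, y 0.4762 (then +3.8637 / +1.0353)
    (8,2) via y @ 0.4762
    (8,3) via y @ 1.5115  # hit
  → r_6 = 1.5115
beam 7: φ=135°, α=150°
  direction (-0.8660, 0.5000); cell (8,1); t to first gridline: x 0.7159, y 0.9200 (then +1.1547 / +2.0000)
    (7,1) via x @ 0.7159  # hit
  → r_7 = 0.7159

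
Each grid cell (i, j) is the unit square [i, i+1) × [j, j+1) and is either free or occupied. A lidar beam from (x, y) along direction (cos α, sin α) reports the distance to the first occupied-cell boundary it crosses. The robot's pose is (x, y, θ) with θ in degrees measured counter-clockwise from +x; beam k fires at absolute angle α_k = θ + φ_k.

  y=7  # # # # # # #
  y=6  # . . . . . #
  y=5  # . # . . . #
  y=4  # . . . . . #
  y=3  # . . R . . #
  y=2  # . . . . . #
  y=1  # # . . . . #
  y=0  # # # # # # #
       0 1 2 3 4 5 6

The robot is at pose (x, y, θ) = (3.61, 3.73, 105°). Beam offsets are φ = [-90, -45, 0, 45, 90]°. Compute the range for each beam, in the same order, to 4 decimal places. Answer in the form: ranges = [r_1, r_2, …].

ranges = [2.4743, 3.7759, 3.3854, 3.0138, 2.7021]

beam 1: φ=-90°, α=15°
  dir = (cos 15°, sin 15°) = (0.9659, 0.2588); from cell (3,3)
  next x-line at t=0.4038, next y-line at t=1.0432; Δt_x=1.0353, Δt_y=3.8637
    x: enter (4,3) at t=0.4038
    y: enter (4,4) at t=1.0432
    x: enter (5,4) at t=1.4390
    x: enter (6,4) at t=2.4743 ← occupied
  → r_1 = 2.4743
beam 2: φ=-45°, α=60°
  dir = (cos 60°, sin 60°) = (0.5000, 0.8660); from cell (3,3)
  next x-line at t=0.7800, next y-line at t=0.3118; Δt_x=2.0000, Δt_y=1.1547
    y: enter (3,4) at t=0.3118
    x: enter (4,4) at t=0.7800
    y: enter (4,5) at t=1.4665
    y: enter (4,6) at t=2.6212
    x: enter (5,6) at t=2.7800
    y: enter (5,7) at t=3.7759 ← occupied
  → r_2 = 3.7759
beam 3: φ=0°, α=105°
  dir = (cos 105°, sin 105°) = (-0.2588, 0.9659); from cell (3,3)
  next x-line at t=2.3569, next y-line at t=0.2795; Δt_x=3.8637, Δt_y=1.0353
    y: enter (3,4) at t=0.2795
    y: enter (3,5) at t=1.3148
    y: enter (3,6) at t=2.3501
    x: enter (2,6) at t=2.3569
    y: enter (2,7) at t=3.3854 ← occupied
  → r_3 = 3.3854
beam 4: φ=45°, α=150°
  dir = (cos 150°, sin 150°) = (-0.8660, 0.5000); from cell (3,3)
  next x-line at t=0.7044, next y-line at t=0.5400; Δt_x=1.1547, Δt_y=2.0000
    y: enter (3,4) at t=0.5400
    x: enter (2,4) at t=0.7044
    x: enter (1,4) at t=1.8591
    y: enter (1,5) at t=2.5400
    x: enter (0,5) at t=3.0138 ← occupied
  → r_4 = 3.0138
beam 5: φ=90°, α=195°
  dir = (cos 195°, sin 195°) = (-0.9659, -0.2588); from cell (3,3)
  next x-line at t=0.6315, next y-line at t=2.8205; Δt_x=1.0353, Δt_y=3.8637
    x: enter (2,3) at t=0.6315
    x: enter (1,3) at t=1.6668
    x: enter (0,3) at t=2.7021 ← occupied
  → r_5 = 2.7021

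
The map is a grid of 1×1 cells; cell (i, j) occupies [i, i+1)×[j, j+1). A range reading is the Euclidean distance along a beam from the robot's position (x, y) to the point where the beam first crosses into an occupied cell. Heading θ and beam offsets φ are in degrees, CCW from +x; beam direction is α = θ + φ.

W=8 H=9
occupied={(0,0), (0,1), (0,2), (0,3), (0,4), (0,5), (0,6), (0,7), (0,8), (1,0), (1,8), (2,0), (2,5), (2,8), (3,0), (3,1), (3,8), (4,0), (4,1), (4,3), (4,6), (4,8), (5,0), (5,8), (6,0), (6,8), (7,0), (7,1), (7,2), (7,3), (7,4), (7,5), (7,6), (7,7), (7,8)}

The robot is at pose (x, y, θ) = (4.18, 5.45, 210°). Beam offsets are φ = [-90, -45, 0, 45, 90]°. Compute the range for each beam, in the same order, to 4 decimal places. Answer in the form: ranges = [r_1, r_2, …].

beam 1: φ=-90°, α=120°
  dir = (cos 120°, sin 120°) = (-0.5000, 0.8660); from cell (4,5)
  next x-line at t=0.3600, next y-line at t=0.6351; Δt_x=2.0000, Δt_y=1.1547
    x: enter (3,5) at t=0.3600
    y: enter (3,6) at t=0.6351
    y: enter (3,7) at t=1.7898
    x: enter (2,7) at t=2.3600
    y: enter (2,8) at t=2.9445 ← occupied
  → r_1 = 2.9445
beam 2: φ=-45°, α=165°
  dir = (cos 165°, sin 165°) = (-0.9659, 0.2588); from cell (4,5)
  next x-line at t=0.1863, next y-line at t=2.1250; Δt_x=1.0353, Δt_y=3.8637
    x: enter (3,5) at t=0.1863
    x: enter (2,5) at t=1.2216 ← occupied
  → r_2 = 1.2216
beam 3: φ=0°, α=210°
  dir = (cos 210°, sin 210°) = (-0.8660, -0.5000); from cell (4,5)
  next x-line at t=0.2078, next y-line at t=0.9000; Δt_x=1.1547, Δt_y=2.0000
    x: enter (3,5) at t=0.2078
    y: enter (3,4) at t=0.9000
    x: enter (2,4) at t=1.3625
    x: enter (1,4) at t=2.5172
    y: enter (1,3) at t=2.9000
    x: enter (0,3) at t=3.6719 ← occupied
  → r_3 = 3.6719
beam 4: φ=45°, α=255°
  dir = (cos 255°, sin 255°) = (-0.2588, -0.9659); from cell (4,5)
  next x-line at t=0.6955, next y-line at t=0.4659; Δt_x=3.8637, Δt_y=1.0353
    y: enter (4,4) at t=0.4659
    x: enter (3,4) at t=0.6955
    y: enter (3,3) at t=1.5012
    y: enter (3,2) at t=2.5364
    y: enter (3,1) at t=3.5717 ← occupied
  → r_4 = 3.5717
beam 5: φ=90°, α=300°
  dir = (cos 300°, sin 300°) = (0.5000, -0.8660); from cell (4,5)
  next x-line at t=1.6400, next y-line at t=0.5196; Δt_x=2.0000, Δt_y=1.1547
    y: enter (4,4) at t=0.5196
    x: enter (5,4) at t=1.6400
    y: enter (5,3) at t=1.6743
    y: enter (5,2) at t=2.8290
    x: enter (6,2) at t=3.6400
    y: enter (6,1) at t=3.9837
    y: enter (6,0) at t=5.1384 ← occupied
  → r_5 = 5.1384

ranges = [2.9445, 1.2216, 3.6719, 3.5717, 5.1384]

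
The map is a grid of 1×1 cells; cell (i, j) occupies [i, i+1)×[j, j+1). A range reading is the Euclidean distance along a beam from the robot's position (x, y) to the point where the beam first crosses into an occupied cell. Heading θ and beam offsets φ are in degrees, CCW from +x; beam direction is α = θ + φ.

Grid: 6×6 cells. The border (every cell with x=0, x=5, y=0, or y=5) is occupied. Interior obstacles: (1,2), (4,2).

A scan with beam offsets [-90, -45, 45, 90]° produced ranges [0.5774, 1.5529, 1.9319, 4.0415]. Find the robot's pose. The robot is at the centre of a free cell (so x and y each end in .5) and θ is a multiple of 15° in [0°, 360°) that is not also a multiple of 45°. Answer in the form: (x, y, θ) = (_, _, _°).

Enumerate (i+0.5, j+0.5, θ) over the 14 free cells and 16 admissible headings. For each, cast all 4 beams and compare to the given ranges.
  (3.5, 4.5, 120°): beam 1 = 1.0000 ≠ 0.5774 ✗
  (3.5, 2.5, 300°): beam 1 = 2.8868 ≠ 0.5774 ✗
  (2.5, 3.5, 345°): beam 1 = 2.5882 ≠ 0.5774 ✗
  (4.5, 4.5, 345°): beam 1 = 1.5529 ≠ 0.5774 ✗
  …
  (2.5, 4.5, 210°): r_1=0.5774, r_2=1.5529, r_3=1.9319, r_4=4.0415 — all match ✓
Unique over the lattice → pose = (2.5, 4.5, 210°).

(x, y, θ) = (2.5, 4.5, 210°)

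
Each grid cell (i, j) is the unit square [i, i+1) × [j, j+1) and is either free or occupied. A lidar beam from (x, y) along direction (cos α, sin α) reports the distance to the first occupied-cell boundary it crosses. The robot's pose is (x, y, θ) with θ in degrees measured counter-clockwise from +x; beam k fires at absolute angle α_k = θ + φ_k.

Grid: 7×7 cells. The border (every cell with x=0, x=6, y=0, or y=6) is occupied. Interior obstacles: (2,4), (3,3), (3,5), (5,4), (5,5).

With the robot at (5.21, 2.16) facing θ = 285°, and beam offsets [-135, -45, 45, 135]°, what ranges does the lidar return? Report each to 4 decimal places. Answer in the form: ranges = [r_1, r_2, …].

beam 1: φ=-135°, α=150°
  cosα=-0.8660 sinα=0.5000 | (5,2) | tMaxX 0.2425 tMaxY 1.6800 | tΔX 1.1547 tΔY 2.0000
    t=0.2425 [x] (4,2)
    t=1.3972 [x] (3,2)
    t=1.6800 [y] (3,3) — stop
  → r_1 = 1.6800
beam 2: φ=-45°, α=240°
  cosα=-0.5000 sinα=-0.8660 | (5,2) | tMaxX 0.4200 tMaxY 0.1848 | tΔX 2.0000 tΔY 1.1547
    t=0.1848 [y] (5,1)
    t=0.4200 [x] (4,1)
    t=1.3395 [y] (4,0) — stop
  → r_2 = 1.3395
beam 3: φ=45°, α=330°
  cosα=0.8660 sinα=-0.5000 | (5,2) | tMaxX 0.9122 tMaxY 0.3200 | tΔX 1.1547 tΔY 2.0000
    t=0.3200 [y] (5,1)
    t=0.9122 [x] (6,1) — stop
  → r_3 = 0.9122
beam 4: φ=135°, α=60°
  cosα=0.5000 sinα=0.8660 | (5,2) | tMaxX 1.5800 tMaxY 0.9699 | tΔX 2.0000 tΔY 1.1547
    t=0.9699 [y] (5,3)
    t=1.5800 [x] (6,3) — stop
  → r_4 = 1.5800

ranges = [1.6800, 1.3395, 0.9122, 1.5800]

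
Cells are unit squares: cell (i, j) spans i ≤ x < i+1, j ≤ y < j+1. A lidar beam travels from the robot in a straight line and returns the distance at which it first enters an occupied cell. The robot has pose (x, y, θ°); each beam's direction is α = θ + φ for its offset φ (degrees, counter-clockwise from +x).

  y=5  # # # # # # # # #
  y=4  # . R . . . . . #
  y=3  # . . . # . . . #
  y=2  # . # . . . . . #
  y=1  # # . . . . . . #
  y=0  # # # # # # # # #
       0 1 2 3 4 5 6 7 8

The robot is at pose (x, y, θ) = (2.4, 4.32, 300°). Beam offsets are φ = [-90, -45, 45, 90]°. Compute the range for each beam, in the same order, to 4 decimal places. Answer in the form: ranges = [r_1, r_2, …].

beam 1: φ=-90°, α=210°
  direction (-0.8660, -0.5000); cell (2,4); t to first gridline: x 0.4619, y 0.6400 (then +1.1547 / +2.0000)
    (1,4) via x @ 0.4619
    (1,3) via y @ 0.6400
    (0,3) via x @ 1.6166  # hit
  → r_1 = 1.6166
beam 2: φ=-45°, α=255°
  direction (-0.2588, -0.9659); cell (2,4); t to first gridline: x 1.5455, y 0.3313 (then +3.8637 / +1.0353)
    (2,3) via y @ 0.3313
    (2,2) via y @ 1.3666  # hit
  → r_2 = 1.3666
beam 3: φ=45°, α=345°
  direction (0.9659, -0.2588); cell (2,4); t to first gridline: x 0.6212, y 1.2364 (then +1.0353 / +3.8637)
    (3,4) via x @ 0.6212
    (3,3) via y @ 1.2364
    (4,3) via x @ 1.6564  # hit
  → r_3 = 1.6564
beam 4: φ=90°, α=30°
  direction (0.8660, 0.5000); cell (2,4); t to first gridline: x 0.6928, y 1.3600 (then +1.1547 / +2.0000)
    (3,4) via x @ 0.6928
    (3,5) via y @ 1.3600  # hit
  → r_4 = 1.3600

ranges = [1.6166, 1.3666, 1.6564, 1.3600]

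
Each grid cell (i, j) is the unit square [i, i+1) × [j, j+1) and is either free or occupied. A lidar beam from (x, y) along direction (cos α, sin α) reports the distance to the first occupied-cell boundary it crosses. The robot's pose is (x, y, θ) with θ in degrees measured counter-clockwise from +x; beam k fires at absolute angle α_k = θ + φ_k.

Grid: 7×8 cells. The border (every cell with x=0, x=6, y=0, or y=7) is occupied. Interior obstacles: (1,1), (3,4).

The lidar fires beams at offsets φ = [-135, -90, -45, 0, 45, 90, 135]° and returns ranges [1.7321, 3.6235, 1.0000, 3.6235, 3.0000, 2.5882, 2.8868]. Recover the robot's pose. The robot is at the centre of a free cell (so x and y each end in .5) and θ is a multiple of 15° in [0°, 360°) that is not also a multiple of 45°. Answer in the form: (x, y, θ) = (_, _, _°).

(x, y, θ) = (4.5, 3.5, 165°)

Enumerate (i+0.5, j+0.5, θ) over the 28 free cells and 16 admissible headings. For each, cast all 7 beams and compare to the given ranges.
  (4.5, 6.5, 60°): beam 1 = 5.6940 ≠ 1.7321 ✗
  (5.5, 1.5, 165°): beam 1 = 0.5774 ≠ 1.7321 ✗
  (5.5, 5.5, 330°): beam 1 = 1.9319 ≠ 1.7321 ✗
  (2.5, 3.5, 60°): beam 1 = 2.5882 ≠ 1.7321 ✗
  …
  (4.5, 3.5, 165°): r_1=1.7321, r_2=3.6235, r_3=1.0000, r_4=3.6235, r_5=3.0000, r_6=2.5882, r_7=2.8868 — all match ✓
Unique over the lattice → pose = (4.5, 3.5, 165°).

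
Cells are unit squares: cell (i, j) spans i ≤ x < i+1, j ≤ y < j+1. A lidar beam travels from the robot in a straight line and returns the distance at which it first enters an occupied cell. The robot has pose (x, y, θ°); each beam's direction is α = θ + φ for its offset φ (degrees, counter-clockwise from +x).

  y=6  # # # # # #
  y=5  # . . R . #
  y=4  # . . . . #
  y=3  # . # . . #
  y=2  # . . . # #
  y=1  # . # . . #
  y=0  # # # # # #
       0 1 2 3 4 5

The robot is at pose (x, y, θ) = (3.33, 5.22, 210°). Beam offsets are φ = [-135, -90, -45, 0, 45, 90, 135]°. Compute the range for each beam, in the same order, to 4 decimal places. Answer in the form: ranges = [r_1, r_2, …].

beam 1: φ=-135°, α=75°
  cosα=0.2588 sinα=0.9659 | (3,5) | tMaxX 2.5887 tMaxY 0.8075 | tΔX 3.8637 tΔY 1.0353
    t=0.8075 [y] (3,6) — stop
  → r_1 = 0.8075
beam 2: φ=-90°, α=120°
  cosα=-0.5000 sinα=0.8660 | (3,5) | tMaxX 0.6600 tMaxY 0.9007 | tΔX 2.0000 tΔY 1.1547
    t=0.6600 [x] (2,5)
    t=0.9007 [y] (2,6) — stop
  → r_2 = 0.9007
beam 3: φ=-45°, α=165°
  cosα=-0.9659 sinα=0.2588 | (3,5) | tMaxX 0.3416 tMaxY 3.0137 | tΔX 1.0353 tΔY 3.8637
    t=0.3416 [x] (2,5)
    t=1.3769 [x] (1,5)
    t=2.4122 [x] (0,5) — stop
  → r_3 = 2.4122
beam 4: φ=0°, α=210°
  cosα=-0.8660 sinα=-0.5000 | (3,5) | tMaxX 0.3811 tMaxY 0.4400 | tΔX 1.1547 tΔY 2.0000
    t=0.3811 [x] (2,5)
    t=0.4400 [y] (2,4)
    t=1.5358 [x] (1,4)
    t=2.4400 [y] (1,3)
    t=2.6905 [x] (0,3) — stop
  → r_4 = 2.6905
beam 5: φ=45°, α=255°
  cosα=-0.2588 sinα=-0.9659 | (3,5) | tMaxX 1.2750 tMaxY 0.2278 | tΔX 3.8637 tΔY 1.0353
    t=0.2278 [y] (3,4)
    t=1.2630 [y] (3,3)
    t=1.2750 [x] (2,3) — stop
  → r_5 = 1.2750
beam 6: φ=90°, α=300°
  cosα=0.5000 sinα=-0.8660 | (3,5) | tMaxX 1.3400 tMaxY 0.2540 | tΔX 2.0000 tΔY 1.1547
    t=0.2540 [y] (3,4)
    t=1.3400 [x] (4,4)
    t=1.4087 [y] (4,3)
    t=2.5634 [y] (4,2) — stop
  → r_6 = 2.5634
beam 7: φ=135°, α=345°
  cosα=0.9659 sinα=-0.2588 | (3,5) | tMaxX 0.6936 tMaxY 0.8500 | tΔX 1.0353 tΔY 3.8637
    t=0.6936 [x] (4,5)
    t=0.8500 [y] (4,4)
    t=1.7289 [x] (5,4) — stop
  → r_7 = 1.7289

ranges = [0.8075, 0.9007, 2.4122, 2.6905, 1.2750, 2.5634, 1.7289]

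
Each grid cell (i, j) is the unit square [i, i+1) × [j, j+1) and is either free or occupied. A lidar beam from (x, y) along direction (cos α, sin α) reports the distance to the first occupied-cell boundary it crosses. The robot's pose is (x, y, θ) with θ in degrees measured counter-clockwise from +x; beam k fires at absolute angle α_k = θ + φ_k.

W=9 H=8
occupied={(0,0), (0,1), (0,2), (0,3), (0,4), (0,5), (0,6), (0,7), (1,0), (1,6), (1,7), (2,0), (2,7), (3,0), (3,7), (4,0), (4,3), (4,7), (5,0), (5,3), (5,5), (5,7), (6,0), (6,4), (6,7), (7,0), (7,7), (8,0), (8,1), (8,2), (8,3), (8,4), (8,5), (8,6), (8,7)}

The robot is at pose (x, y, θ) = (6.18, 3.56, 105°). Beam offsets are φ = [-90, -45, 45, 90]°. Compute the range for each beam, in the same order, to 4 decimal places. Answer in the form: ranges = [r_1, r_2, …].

ranges = [1.8842, 0.5081, 0.2078, 0.1863]

beam 1: φ=-90°, α=15°
  dir = (cos 15°, sin 15°) = (0.9659, 0.2588); from cell (6,3)
  next x-line at t=0.8489, next y-line at t=1.7000; Δt_x=1.0353, Δt_y=3.8637
    x: enter (7,3) at t=0.8489
    y: enter (7,4) at t=1.7000
    x: enter (8,4) at t=1.8842 ← occupied
  → r_1 = 1.8842
beam 2: φ=-45°, α=60°
  dir = (cos 60°, sin 60°) = (0.5000, 0.8660); from cell (6,3)
  next x-line at t=1.6400, next y-line at t=0.5081; Δt_x=2.0000, Δt_y=1.1547
    y: enter (6,4) at t=0.5081 ← occupied
  → r_2 = 0.5081
beam 3: φ=45°, α=150°
  dir = (cos 150°, sin 150°) = (-0.8660, 0.5000); from cell (6,3)
  next x-line at t=0.2078, next y-line at t=0.8800; Δt_x=1.1547, Δt_y=2.0000
    x: enter (5,3) at t=0.2078 ← occupied
  → r_3 = 0.2078
beam 4: φ=90°, α=195°
  dir = (cos 195°, sin 195°) = (-0.9659, -0.2588); from cell (6,3)
  next x-line at t=0.1863, next y-line at t=2.1637; Δt_x=1.0353, Δt_y=3.8637
    x: enter (5,3) at t=0.1863 ← occupied
  → r_4 = 0.1863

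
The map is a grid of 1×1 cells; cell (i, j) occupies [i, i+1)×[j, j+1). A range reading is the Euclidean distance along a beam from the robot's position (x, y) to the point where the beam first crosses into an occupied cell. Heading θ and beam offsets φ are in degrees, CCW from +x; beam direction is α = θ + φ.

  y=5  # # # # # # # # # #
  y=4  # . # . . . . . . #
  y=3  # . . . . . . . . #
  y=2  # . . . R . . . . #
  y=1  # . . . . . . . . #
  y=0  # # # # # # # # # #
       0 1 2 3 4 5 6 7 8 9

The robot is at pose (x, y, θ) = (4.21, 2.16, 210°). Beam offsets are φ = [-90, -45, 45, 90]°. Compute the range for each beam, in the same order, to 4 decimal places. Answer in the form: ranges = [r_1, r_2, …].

beam 1: φ=-90°, α=120°
  direction (-0.5000, 0.8660); cell (4,2); t to first gridline: x 0.4200, y 0.9699 (then +2.0000 / +1.1547)
    (3,2) via x @ 0.4200
    (3,3) via y @ 0.9699
    (3,4) via y @ 2.1246
    (2,4) via x @ 2.4200  # hit
  → r_1 = 2.4200
beam 2: φ=-45°, α=165°
  direction (-0.9659, 0.2588); cell (4,2); t to first gridline: x 0.2174, y 3.2455 (then +1.0353 / +3.8637)
    (3,2) via x @ 0.2174
    (2,2) via x @ 1.2527
    (1,2) via x @ 2.2880
    (1,3) via y @ 3.2455
    (0,3) via x @ 3.3232  # hit
  → r_2 = 3.3232
beam 3: φ=45°, α=255°
  direction (-0.2588, -0.9659); cell (4,2); t to first gridline: x 0.8114, y 0.1656 (then +3.8637 / +1.0353)
    (4,1) via y @ 0.1656
    (3,1) via x @ 0.8114
    (3,0) via y @ 1.2009  # hit
  → r_3 = 1.2009
beam 4: φ=90°, α=300°
  direction (0.5000, -0.8660); cell (4,2); t to first gridline: x 1.5800, y 0.1848 (then +2.0000 / +1.1547)
    (4,1) via y @ 0.1848
    (4,0) via y @ 1.3395  # hit
  → r_4 = 1.3395

ranges = [2.4200, 3.3232, 1.2009, 1.3395]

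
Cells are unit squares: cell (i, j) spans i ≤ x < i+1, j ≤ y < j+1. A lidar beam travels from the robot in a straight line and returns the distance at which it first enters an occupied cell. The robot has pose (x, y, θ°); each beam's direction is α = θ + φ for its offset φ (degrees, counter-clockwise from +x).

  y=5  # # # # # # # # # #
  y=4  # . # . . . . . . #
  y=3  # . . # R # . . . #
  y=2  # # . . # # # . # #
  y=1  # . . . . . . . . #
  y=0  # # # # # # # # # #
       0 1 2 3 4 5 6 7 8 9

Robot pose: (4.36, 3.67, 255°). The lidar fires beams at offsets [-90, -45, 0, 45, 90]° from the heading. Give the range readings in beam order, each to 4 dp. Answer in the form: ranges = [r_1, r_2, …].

ranges = [0.3727, 0.4157, 0.6936, 0.7736, 0.6626]

beam 1: φ=-90°, α=165°
  direction (-0.9659, 0.2588); cell (4,3); t to first gridline: x 0.3727, y 1.2750 (then +1.0353 / +3.8637)
    (3,3) via x @ 0.3727  # hit
  → r_1 = 0.3727
beam 2: φ=-45°, α=210°
  direction (-0.8660, -0.5000); cell (4,3); t to first gridline: x 0.4157, y 1.3400 (then +1.1547 / +2.0000)
    (3,3) via x @ 0.4157  # hit
  → r_2 = 0.4157
beam 3: φ=0°, α=255°
  direction (-0.2588, -0.9659); cell (4,3); t to first gridline: x 1.3909, y 0.6936 (then +3.8637 / +1.0353)
    (4,2) via y @ 0.6936  # hit
  → r_3 = 0.6936
beam 4: φ=45°, α=300°
  direction (0.5000, -0.8660); cell (4,3); t to first gridline: x 1.2800, y 0.7736 (then +2.0000 / +1.1547)
    (4,2) via y @ 0.7736  # hit
  → r_4 = 0.7736
beam 5: φ=90°, α=345°
  direction (0.9659, -0.2588); cell (4,3); t to first gridline: x 0.6626, y 2.5887 (then +1.0353 / +3.8637)
    (5,3) via x @ 0.6626  # hit
  → r_5 = 0.6626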